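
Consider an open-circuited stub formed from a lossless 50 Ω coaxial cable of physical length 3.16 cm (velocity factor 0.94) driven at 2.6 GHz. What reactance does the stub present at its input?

X_in ≈ 13.3 Ω (inductive)

λ = v/f = 0.94·c / 2.6 GHz = 0.108 m
βl = 2π·l/λ = 2π × 0.291 = 105°
tan(βl) = -3.76
For an open-circuited stub, Z_in = −jZ_0·cot(βl) = −jZ_0/tan(βl)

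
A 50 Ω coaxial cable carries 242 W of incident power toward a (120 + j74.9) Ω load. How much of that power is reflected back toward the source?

|Γ| = |(70 + j74.9)/(170 + j74.9)| = 0.552
|Γ|² = 0.305
P_refl = |Γ|²·P_inc = 73.7 W, P_del = (1 − |Γ|²)·P_inc = 168 W

P_reflected ≈ 73.7 W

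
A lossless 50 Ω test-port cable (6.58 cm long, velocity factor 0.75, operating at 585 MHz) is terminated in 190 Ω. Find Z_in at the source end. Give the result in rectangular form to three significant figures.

λ = v/f = 0.75·c / 585 MHz = 0.385 m
βl = 2π·l/λ = 2π × 0.171 = 61.6°
tan(βl) = tan(61.6°) = 1.85
Z_in = Z_0·(Z_L + jZ_0·tanβl)/(Z_0 + jZ_L·tanβl)
     = 50·(190 + j92.4)/(50 + j351)

Z_in ≈ 16.7 − j24.7 Ω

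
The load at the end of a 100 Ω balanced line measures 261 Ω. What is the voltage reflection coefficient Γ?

Γ = 0.446

Γ = (Z_L − Z_0)/(Z_L + Z_0) = (261 − 100)/(261 + 100) = 161/361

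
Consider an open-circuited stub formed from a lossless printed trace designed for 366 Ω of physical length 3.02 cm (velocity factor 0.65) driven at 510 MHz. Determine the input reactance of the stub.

λ = v/f = 0.65·c / 510 MHz = 0.382 m
βl = 2π·l/λ = 2π × 0.079 = 28.4°
tan(βl) = 0.541
For an open-circuited stub, Z_in = −jZ_0·cot(βl) = −jZ_0/tan(βl)

X_in ≈ -676 Ω (capacitive)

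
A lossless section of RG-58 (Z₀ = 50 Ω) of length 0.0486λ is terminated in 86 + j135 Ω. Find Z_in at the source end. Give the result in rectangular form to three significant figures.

βl = 2π × 0.0486 = 17.5°
tan(βl) = tan(17.5°) = 0.315
Z_in = Z_0·(Z_L + jZ_0·tanβl)/(Z_0 + jZ_L·tanβl)
     = 50·(86 + j151)/(7.45 + j27.1)

Z_in ≈ 299 − j76.5 Ω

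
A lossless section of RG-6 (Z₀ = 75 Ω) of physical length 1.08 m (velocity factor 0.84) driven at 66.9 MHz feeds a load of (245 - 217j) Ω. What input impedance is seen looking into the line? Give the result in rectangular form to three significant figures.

λ = v/f = 0.84·c / 66.9 MHz = 3.77 m
βl = 2π·l/λ = 2π × 0.287 = 103°
tan(βl) = tan(103°) = -4.26
Z_in = Z_0·(Z_L + jZ_0·tanβl)/(Z_0 + jZ_L·tanβl)
     = 75·(245 − j536)/(-849 − j1040)

Z_in ≈ 14.6 + j29.5 Ω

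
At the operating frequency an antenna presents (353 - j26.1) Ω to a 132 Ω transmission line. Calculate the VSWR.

Γ = (Z_L − Z_0)/(Z_L + Z_0) = (221 − j26.1)/(485 − j26.1)
|Γ| = 223/486 = 0.458
VSWR = (1 + |Γ|)/(1 − |Γ|) = 1.46/0.542

VSWR ≈ 2.69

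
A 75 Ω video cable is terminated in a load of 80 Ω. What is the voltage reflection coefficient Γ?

Γ = (Z_L − Z_0)/(Z_L + Z_0) = (80 − 75)/(80 + 75) = 5/155

Γ = 0.0323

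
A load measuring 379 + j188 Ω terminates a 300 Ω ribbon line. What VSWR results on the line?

VSWR ≈ 1.81

Γ = (Z_L − Z_0)/(Z_L + Z_0) = (79 + j188)/(679 + j188)
|Γ| = 204/705 = 0.289
VSWR = (1 + |Γ|)/(1 − |Γ|) = 1.29/0.711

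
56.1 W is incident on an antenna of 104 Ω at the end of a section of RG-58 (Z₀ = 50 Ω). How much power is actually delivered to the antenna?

Γ = (104 − 50)/(104 + 50) = 0.351
|Γ|² = 0.123
P_refl = |Γ|²·P_inc = 6.9 W, P_del = (1 − |Γ|²)·P_inc = 49.2 W

P_delivered ≈ 49.2 W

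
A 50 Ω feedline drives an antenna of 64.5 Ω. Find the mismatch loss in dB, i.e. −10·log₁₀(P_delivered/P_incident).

mismatch loss ≈ 0.0702 dB

Γ = (64.5 − 50)/(64.5 + 50) = 0.127
|Γ|² = 0.016, so P_del/P_inc = 1 − |Γ|² = 0.984
ML = −10·log₁₀(1 − |Γ|²)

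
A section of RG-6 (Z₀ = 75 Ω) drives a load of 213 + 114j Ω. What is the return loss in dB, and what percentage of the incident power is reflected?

RL ≈ 4.76 dB; 33.4% of incident power reflected

Γ = (138 + j114)/(288 + j114), |Γ| = 0.578
RL = −20·log₁₀(0.578) = 4.76 dB
P_refl/P_inc = |Γ|² = 0.334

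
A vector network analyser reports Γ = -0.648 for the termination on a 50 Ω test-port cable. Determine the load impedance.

Z_L = Z_0·(1 + Γ)/(1 − Γ) = 50·(0.352)/(1.65)

Z_L ≈ 10.7 Ω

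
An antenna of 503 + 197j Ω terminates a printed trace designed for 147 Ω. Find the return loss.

Γ = (356 + j197)/(650 + j197), |Γ| = 0.599
RL = −20·log₁₀|Γ| = −20·log₁₀(0.599)

RL ≈ 4.45 dB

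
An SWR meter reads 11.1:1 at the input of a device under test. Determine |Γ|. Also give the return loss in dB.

|Γ| = (S − 1)/(S + 1) = (11.1 − 1)/(11.1 + 1) = 10.1/12.1
RL = −20·log₁₀|Γ| = −20·log₁₀(0.835)

|Γ| ≈ 0.835; return loss ≈ 1.57 dB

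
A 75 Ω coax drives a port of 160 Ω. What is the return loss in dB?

RL ≈ 8.83 dB

Γ = (160 − 75)/(160 + 75) = 0.362
RL = −20·log₁₀|Γ| = −20·log₁₀(0.362)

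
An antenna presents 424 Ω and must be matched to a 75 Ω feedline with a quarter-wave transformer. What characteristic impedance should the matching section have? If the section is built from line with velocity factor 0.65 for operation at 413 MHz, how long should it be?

Z_qwt = √(Z_0·R_L) = √(75 × 424) = √31800
λ = 0.65·c/f = 0.472 m, so l = λ/4 = 0.118 m

Z_qwt ≈ 178 Ω; length ≈ 11.8 cm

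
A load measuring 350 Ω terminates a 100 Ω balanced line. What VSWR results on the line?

Γ = (350 − 100)/(350 + 100) = 0.556
VSWR = (1 + 0.556)/(1 − 0.556)

VSWR ≈ 3.5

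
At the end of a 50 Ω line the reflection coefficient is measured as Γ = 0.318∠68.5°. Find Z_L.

Z_L ≈ 51.8 + j34.1 Ω

Z_L = Z_0·(1 + Γ)/(1 − Γ) = 50·(1.12 + j0.296)/(0.883 − j0.296)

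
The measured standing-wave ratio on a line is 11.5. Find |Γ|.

|Γ| = (S − 1)/(S + 1) = (11.5 − 1)/(11.5 + 1) = 10.5/12.5

|Γ| ≈ 0.84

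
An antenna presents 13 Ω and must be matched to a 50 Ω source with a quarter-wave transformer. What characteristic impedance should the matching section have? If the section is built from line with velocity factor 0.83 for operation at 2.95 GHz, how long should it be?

Z_qwt = √(Z_0·R_L) = √(50 × 13) = √650
λ = 0.83·c/f = 0.0844 m, so l = λ/4 = 0.0211 m

Z_qwt ≈ 25.5 Ω; length ≈ 2.11 cm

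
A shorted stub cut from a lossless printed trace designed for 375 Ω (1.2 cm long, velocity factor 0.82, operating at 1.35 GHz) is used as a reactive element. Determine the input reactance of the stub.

X_in ≈ 165 Ω (inductive)

λ = v/f = 0.82·c / 1.35 GHz = 0.182 m
βl = 2π·l/λ = 2π × 0.0659 = 23.7°
tan(βl) = 0.439
For a shorted stub, Z_in = jZ_0·tan(βl)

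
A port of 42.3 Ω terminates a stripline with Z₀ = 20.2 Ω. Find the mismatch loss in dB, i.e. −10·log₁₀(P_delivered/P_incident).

mismatch loss ≈ 0.58 dB

Γ = (42.3 − 20.2)/(42.3 + 20.2) = 0.354
|Γ|² = 0.125, so P_del/P_inc = 1 − |Γ|² = 0.875
ML = −10·log₁₀(1 − |Γ|²)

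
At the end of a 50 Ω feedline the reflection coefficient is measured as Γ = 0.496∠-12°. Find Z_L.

Z_L = Z_0·(1 + Γ)/(1 − Γ) = 50·(1.49 − j0.103)/(0.515 + j0.103)

Z_L ≈ 137 − j37.4 Ω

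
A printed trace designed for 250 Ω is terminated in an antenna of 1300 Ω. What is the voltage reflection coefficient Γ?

Γ = 0.677

Γ = (Z_L − Z_0)/(Z_L + Z_0) = (1300 − 250)/(1300 + 250) = 1050/1550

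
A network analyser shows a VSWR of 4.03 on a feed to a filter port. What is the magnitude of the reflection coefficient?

|Γ| = (S − 1)/(S + 1) = (4.03 − 1)/(4.03 + 1) = 3.03/5.03

|Γ| ≈ 0.602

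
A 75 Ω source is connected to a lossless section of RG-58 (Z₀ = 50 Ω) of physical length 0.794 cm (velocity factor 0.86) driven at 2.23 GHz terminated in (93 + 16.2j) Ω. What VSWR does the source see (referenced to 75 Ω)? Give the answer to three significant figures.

λ = v/f = 0.86·c / 2.23 GHz = 0.116 m
βl = 2π·l/λ = 2π × 0.0686 = 24.7°
tan(βl) = 0.46
Z_in = Z_0·(Z_L + jZ_0·tanβl)/(Z_0 + jZ_L·tanβl) = 77.4 − j31.7 Ω
Γ_s = (Z_in − Z_s)/(Z_in + Z_s) = (2.37 − j31.7)/(152 − j31.7), |Γ_s| = 0.204
VSWR = (1 + |Γ_s|)/(1 − |Γ_s|)

VSWR ≈ 1.51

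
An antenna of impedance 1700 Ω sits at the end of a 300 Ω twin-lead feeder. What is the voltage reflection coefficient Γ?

Γ = (Z_L − Z_0)/(Z_L + Z_0) = (1700 − 300)/(1700 + 300) = 1400/2000

Γ = 0.7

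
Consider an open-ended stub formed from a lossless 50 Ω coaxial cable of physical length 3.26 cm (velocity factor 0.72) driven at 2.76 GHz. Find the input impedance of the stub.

Z_in ≈ +j86.5 Ω

λ = v/f = 0.72·c / 2.76 GHz = 0.0783 m
βl = 2π·l/λ = 2π × 0.417 = 150°
tan(βl) = -0.578
For an open-ended stub, Z_in = −jZ_0·cot(βl) = −jZ_0/tan(βl)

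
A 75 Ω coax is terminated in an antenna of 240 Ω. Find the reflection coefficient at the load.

Γ = 0.524

Γ = (Z_L − Z_0)/(Z_L + Z_0) = (240 − 75)/(240 + 75) = 165/315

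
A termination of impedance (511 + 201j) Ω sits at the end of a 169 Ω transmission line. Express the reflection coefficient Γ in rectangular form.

Γ = (Z_L − Z_0)/(Z_L + Z_0) = (342 + j201)/(680 + j201)

Γ ≈ 0.543 + j0.135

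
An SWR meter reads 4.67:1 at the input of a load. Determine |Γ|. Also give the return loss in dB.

|Γ| ≈ 0.647; return loss ≈ 3.78 dB

|Γ| = (S − 1)/(S + 1) = (4.67 − 1)/(4.67 + 1) = 3.67/5.67
RL = −20·log₁₀|Γ| = −20·log₁₀(0.647)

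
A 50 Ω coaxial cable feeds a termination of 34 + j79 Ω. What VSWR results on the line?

VSWR ≈ 5.64

Γ = (Z_L − Z_0)/(Z_L + Z_0) = (-16 + j79)/(84 + j79)
|Γ| = 80.6/115 = 0.699
VSWR = (1 + |Γ|)/(1 − |Γ|) = 1.7/0.301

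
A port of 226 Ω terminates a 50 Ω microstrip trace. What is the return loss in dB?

Γ = (226 − 50)/(226 + 50) = 0.638
RL = −20·log₁₀|Γ| = −20·log₁₀(0.638)

RL ≈ 3.91 dB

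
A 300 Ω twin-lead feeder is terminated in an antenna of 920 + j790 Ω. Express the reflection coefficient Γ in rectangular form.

Γ ≈ 0.653 + j0.224

Γ = (Z_L − Z_0)/(Z_L + Z_0) = (620 + j790)/(1220 + j790)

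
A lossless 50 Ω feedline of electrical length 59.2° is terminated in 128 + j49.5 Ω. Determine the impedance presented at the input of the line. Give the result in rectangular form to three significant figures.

Z_in ≈ 25.9 − j33.8 Ω

tan(βl) = tan(59.2°) = 1.68
Z_in = Z_0·(Z_L + jZ_0·tanβl)/(Z_0 + jZ_L·tanβl)
     = 50·(128 + j133)/(-33 + j215)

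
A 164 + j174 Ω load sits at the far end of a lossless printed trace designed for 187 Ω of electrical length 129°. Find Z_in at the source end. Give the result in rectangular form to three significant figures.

Z_in ≈ 71.5 + j9.54 Ω

tan(βl) = tan(129°) = -1.23
Z_in = Z_0·(Z_L + jZ_0·tanβl)/(Z_0 + jZ_L·tanβl)
     = 187·(164 − j56.9)/(402 − j203)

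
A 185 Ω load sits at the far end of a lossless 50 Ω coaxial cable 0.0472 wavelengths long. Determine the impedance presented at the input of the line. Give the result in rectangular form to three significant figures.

Z_in ≈ 88.8 − j85.1 Ω

βl = 2π × 0.0472 = 17°
tan(βl) = tan(17°) = 0.306
Z_in = Z_0·(Z_L + jZ_0·tanβl)/(Z_0 + jZ_L·tanβl)
     = 50·(185 + j15.3)/(50 + j56.5)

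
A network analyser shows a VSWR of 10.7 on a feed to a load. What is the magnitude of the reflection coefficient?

|Γ| ≈ 0.829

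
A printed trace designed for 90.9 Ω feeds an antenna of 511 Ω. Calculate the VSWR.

VSWR ≈ 5.62

For a purely resistive load, VSWR = R_L/Z_0 or Z_0/R_L (whichever > 1) = 511/90.9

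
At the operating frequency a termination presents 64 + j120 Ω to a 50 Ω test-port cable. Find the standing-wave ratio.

VSWR ≈ 6.41

Γ = (Z_L − Z_0)/(Z_L + Z_0) = (14 + j120)/(114 + j120)
|Γ| = 121/166 = 0.73
VSWR = (1 + |Γ|)/(1 − |Γ|) = 1.73/0.27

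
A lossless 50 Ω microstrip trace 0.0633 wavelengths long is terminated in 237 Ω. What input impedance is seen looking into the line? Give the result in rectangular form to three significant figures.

βl = 2π × 0.0633 = 22.8°
tan(βl) = tan(22.8°) = 0.42
Z_in = Z_0·(Z_L + jZ_0·tanβl)/(Z_0 + jZ_L·tanβl)
     = 50·(237 + j21)/(50 + j99.6)

Z_in ≈ 56.2 − j90.8 Ω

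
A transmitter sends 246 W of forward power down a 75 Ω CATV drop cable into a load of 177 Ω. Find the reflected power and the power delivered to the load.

P_reflected ≈ 40.3 W; P_delivered ≈ 206 W

Γ = (177 − 75)/(177 + 75) = 0.405
|Γ|² = 0.164
P_refl = |Γ|²·P_inc = 40.3 W, P_del = (1 − |Γ|²)·P_inc = 206 W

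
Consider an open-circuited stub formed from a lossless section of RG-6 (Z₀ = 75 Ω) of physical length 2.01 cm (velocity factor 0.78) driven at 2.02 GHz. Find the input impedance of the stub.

Z_in ≈ −j39.1 Ω

λ = v/f = 0.78·c / 2.02 GHz = 0.116 m
βl = 2π·l/λ = 2π × 0.174 = 62.5°
tan(βl) = 1.92
For an open-circuited stub, Z_in = −jZ_0·cot(βl) = −jZ_0/tan(βl)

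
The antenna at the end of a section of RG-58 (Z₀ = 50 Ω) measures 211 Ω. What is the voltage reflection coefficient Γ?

Γ = 0.617

Γ = (Z_L − Z_0)/(Z_L + Z_0) = (211 − 50)/(211 + 50) = 161/261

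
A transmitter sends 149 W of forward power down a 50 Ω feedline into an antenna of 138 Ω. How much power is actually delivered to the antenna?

Γ = (138 − 50)/(138 + 50) = 0.468
|Γ|² = 0.219
P_refl = |Γ|²·P_inc = 32.6 W, P_del = (1 − |Γ|²)·P_inc = 116 W

P_delivered ≈ 116 W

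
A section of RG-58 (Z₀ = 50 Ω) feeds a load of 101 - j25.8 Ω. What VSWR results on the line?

VSWR ≈ 2.19

Γ = (Z_L − Z_0)/(Z_L + Z_0) = (51 − j25.8)/(151 − j25.8)
|Γ| = 57.2/153 = 0.373
VSWR = (1 + |Γ|)/(1 − |Γ|) = 1.37/0.627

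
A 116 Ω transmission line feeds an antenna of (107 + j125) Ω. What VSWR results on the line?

VSWR ≈ 2.92

Γ = (Z_L − Z_0)/(Z_L + Z_0) = (-9 + j125)/(223 + j125)
|Γ| = 125/256 = 0.49
VSWR = (1 + |Γ|)/(1 − |Γ|) = 1.49/0.51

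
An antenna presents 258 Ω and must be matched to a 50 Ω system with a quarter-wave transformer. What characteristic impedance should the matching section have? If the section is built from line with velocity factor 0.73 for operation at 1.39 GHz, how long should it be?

Z_qwt = √(Z_0·R_L) = √(50 × 258) = √12900
λ = 0.73·c/f = 0.158 m, so l = λ/4 = 0.0394 m

Z_qwt ≈ 114 Ω; length ≈ 3.94 cm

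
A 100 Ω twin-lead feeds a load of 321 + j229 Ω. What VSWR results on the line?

VSWR ≈ 4.95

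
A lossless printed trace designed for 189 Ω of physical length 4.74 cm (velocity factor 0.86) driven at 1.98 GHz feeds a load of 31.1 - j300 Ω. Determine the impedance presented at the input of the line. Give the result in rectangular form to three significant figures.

Z_in ≈ 100 + j602 Ω

λ = v/f = 0.86·c / 1.98 GHz = 0.13 m
βl = 2π·l/λ = 2π × 0.364 = 131°
tan(βl) = tan(131°) = -1.15
Z_in = Z_0·(Z_L + jZ_0·tanβl)/(Z_0 + jZ_L·tanβl)
     = 189·(31.1 − j518)/(-157 − j35.8)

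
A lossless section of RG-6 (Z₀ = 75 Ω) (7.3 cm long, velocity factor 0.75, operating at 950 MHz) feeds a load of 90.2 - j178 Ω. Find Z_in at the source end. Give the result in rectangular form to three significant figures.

λ = v/f = 0.75·c / 950 MHz = 0.237 m
βl = 2π·l/λ = 2π × 0.308 = 111°
tan(βl) = tan(111°) = -2.61
Z_in = Z_0·(Z_L + jZ_0·tanβl)/(Z_0 + jZ_L·tanβl)
     = 75·(90.2 − j374)/(-390 − j235)

Z_in ≈ 19.1 + j60.4 Ω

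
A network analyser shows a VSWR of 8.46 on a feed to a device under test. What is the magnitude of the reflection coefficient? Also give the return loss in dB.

|Γ| ≈ 0.789; return loss ≈ 2.06 dB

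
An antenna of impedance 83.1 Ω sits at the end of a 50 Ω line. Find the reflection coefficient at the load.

Γ = 0.249

Γ = (Z_L − Z_0)/(Z_L + Z_0) = (83.1 − 50)/(83.1 + 50) = 33.1/133.1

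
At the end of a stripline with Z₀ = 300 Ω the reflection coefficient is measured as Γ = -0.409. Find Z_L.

Z_L = Z_0·(1 + Γ)/(1 − Γ) = 300·(0.591)/(1.41)

Z_L ≈ 126 Ω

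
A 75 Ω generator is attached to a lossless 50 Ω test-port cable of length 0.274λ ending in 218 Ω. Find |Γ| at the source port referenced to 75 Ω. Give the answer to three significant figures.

βl = 2π × 0.274 = 98.6°
tan(βl) = -6.58
Z_in = Z_0·(Z_L + jZ_0·tanβl)/(Z_0 + jZ_L·tanβl) = 11.7 + j7.19 Ω
Γ_s = (Z_in − Z_s)/(Z_in + Z_s) = (-63.3 + j7.19)/(86.7 + j7.19), |Γ_s| = 0.732

|Γ| ≈ 0.732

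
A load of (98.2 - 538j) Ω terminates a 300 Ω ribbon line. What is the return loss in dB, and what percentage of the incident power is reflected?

RL ≈ 1.33 dB; 73.7% of incident power reflected

Γ = (-201.8 − j538)/(398.2 − j538), |Γ| = 0.858
RL = −20·log₁₀(0.858) = 1.33 dB
P_refl/P_inc = |Γ|² = 0.737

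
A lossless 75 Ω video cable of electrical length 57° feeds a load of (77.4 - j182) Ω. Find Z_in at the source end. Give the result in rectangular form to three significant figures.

Z_in ≈ 10.5 − j17.5 Ω

tan(βl) = tan(57°) = 1.54
Z_in = Z_0·(Z_L + jZ_0·tanβl)/(Z_0 + jZ_L·tanβl)
     = 75·(77.4 − j66.5)/(355 + j119)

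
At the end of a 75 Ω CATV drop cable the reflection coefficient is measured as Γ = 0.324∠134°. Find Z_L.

Z_L = Z_0·(1 + Γ)/(1 − Γ) = 75·(0.775 + j0.233)/(1.23 − j0.233)

Z_L ≈ 43.2 + j22.5 Ω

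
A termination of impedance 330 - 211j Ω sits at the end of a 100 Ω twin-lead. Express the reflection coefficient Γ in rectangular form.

Γ ≈ 0.625 − j0.184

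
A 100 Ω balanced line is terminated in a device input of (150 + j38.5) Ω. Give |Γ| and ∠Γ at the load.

Γ = (Z_L − Z_0)/(Z_L + Z_0) = (50 + j38.5)/(250 + j38.5)
|Γ| = 63.1/253 = 0.249

Γ ≈ 0.249 ∠ 28.8°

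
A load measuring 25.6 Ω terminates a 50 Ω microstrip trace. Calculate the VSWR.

For a purely resistive load, VSWR = R_L/Z_0 or Z_0/R_L (whichever > 1) = 50/25.6

VSWR ≈ 1.95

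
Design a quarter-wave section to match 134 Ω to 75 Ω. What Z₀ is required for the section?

Z_qwt ≈ 100 Ω

Z_qwt = √(Z_0·R_L) = √(75 × 134) = √10050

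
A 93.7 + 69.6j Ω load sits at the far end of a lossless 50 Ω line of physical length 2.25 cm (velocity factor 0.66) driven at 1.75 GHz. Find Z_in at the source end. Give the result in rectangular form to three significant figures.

λ = v/f = 0.66·c / 1.75 GHz = 0.113 m
βl = 2π·l/λ = 2π × 0.199 = 71.6°
tan(βl) = tan(71.6°) = 3
Z_in = Z_0·(Z_L + jZ_0·tanβl)/(Z_0 + jZ_L·tanβl)
     = 50·(93.7 + j220)/(-159 + j282)

Z_in ≈ 22.5 − j29.3 Ω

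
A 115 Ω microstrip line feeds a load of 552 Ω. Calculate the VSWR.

For a purely resistive load, VSWR = R_L/Z_0 or Z_0/R_L (whichever > 1) = 552/115

VSWR ≈ 4.8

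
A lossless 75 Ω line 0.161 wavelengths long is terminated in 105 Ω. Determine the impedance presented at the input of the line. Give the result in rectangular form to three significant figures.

βl = 2π × 0.161 = 58°
tan(βl) = tan(58°) = 1.6
Z_in = Z_0·(Z_L + jZ_0·tanβl)/(Z_0 + jZ_L·tanβl)
     = 75·(105 + j120)/(75 + j168)

Z_in ≈ 62.1 − j19.2 Ω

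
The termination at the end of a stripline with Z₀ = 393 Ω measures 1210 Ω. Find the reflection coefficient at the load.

Γ = 0.51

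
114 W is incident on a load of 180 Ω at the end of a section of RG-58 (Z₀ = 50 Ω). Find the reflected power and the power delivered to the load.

Γ = (180 − 50)/(180 + 50) = 0.565
|Γ|² = 0.319
P_refl = |Γ|²·P_inc = 36.4 W, P_del = (1 − |Γ|²)·P_inc = 77.6 W

P_reflected ≈ 36.4 W; P_delivered ≈ 77.6 W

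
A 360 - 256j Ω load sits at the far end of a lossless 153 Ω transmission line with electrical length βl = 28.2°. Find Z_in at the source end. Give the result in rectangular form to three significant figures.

Z_in ≈ 89.3 − j151 Ω

tan(βl) = tan(28.2°) = 0.536
Z_in = Z_0·(Z_L + jZ_0·tanβl)/(Z_0 + jZ_L·tanβl)
     = 153·(360 − j174)/(290 + j193)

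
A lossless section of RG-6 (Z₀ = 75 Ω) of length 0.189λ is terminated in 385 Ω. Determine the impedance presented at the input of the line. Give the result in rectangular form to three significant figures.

Z_in ≈ 16.9 − j28.9 Ω

βl = 2π × 0.189 = 68°
tan(βl) = tan(68°) = 2.48
Z_in = Z_0·(Z_L + jZ_0·tanβl)/(Z_0 + jZ_L·tanβl)
     = 75·(385 + j186)/(75 + j955)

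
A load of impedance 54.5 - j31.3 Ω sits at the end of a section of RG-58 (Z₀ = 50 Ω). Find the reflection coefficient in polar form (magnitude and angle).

Γ = (Z_L − Z_0)/(Z_L + Z_0) = (4.5 − j31.3)/(104.5 − j31.3)
|Γ| = 31.6/109 = 0.29

Γ ≈ 0.29 ∠ -65.1°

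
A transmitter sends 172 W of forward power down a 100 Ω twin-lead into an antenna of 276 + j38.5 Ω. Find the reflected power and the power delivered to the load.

|Γ| = |(176 + j38.5)/(376 + j38.5)| = 0.477
|Γ|² = 0.227
P_refl = |Γ|²·P_inc = 39.1 W, P_del = (1 − |Γ|²)·P_inc = 133 W

P_reflected ≈ 39.1 W; P_delivered ≈ 133 W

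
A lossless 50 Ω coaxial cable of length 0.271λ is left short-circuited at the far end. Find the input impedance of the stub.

βl = 2π × 0.271 = 97.6°
tan(βl) = -7.53
For a short-circuited stub, Z_in = jZ_0·tan(βl)

Z_in ≈ −j377 Ω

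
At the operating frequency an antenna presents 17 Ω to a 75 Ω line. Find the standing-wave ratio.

Γ = (17 − 75)/(17 + 75) = -0.63
VSWR = (1 + 0.63)/(1 − 0.63)

VSWR ≈ 4.41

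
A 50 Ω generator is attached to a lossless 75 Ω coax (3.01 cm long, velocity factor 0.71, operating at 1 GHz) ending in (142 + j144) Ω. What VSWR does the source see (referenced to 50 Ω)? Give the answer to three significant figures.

VSWR ≈ 5.08

λ = v/f = 0.71·c / 1 GHz = 0.213 m
βl = 2π·l/λ = 2π × 0.141 = 50.9°
tan(βl) = 1.23
Z_in = Z_0·(Z_L + jZ_0·tanβl)/(Z_0 + jZ_L·tanβl) = 49.1 − j89.7 Ω
Γ_s = (Z_in − Z_s)/(Z_in + Z_s) = (-0.935 − j89.7)/(99.1 − j89.7), |Γ_s| = 0.671
VSWR = (1 + |Γ_s|)/(1 − |Γ_s|)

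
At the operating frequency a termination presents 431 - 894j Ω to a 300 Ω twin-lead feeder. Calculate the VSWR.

VSWR ≈ 8.19

Γ = (Z_L − Z_0)/(Z_L + Z_0) = (131 − j894)/(731 − j894)
|Γ| = 904/1150 = 0.782
VSWR = (1 + |Γ|)/(1 − |Γ|) = 1.78/0.218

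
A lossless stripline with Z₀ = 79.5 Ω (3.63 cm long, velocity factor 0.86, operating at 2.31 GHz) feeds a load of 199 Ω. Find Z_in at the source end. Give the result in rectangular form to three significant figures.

λ = v/f = 0.86·c / 2.31 GHz = 0.112 m
βl = 2π·l/λ = 2π × 0.325 = 117°
tan(βl) = tan(117°) = -1.96
Z_in = Z_0·(Z_L + jZ_0·tanβl)/(Z_0 + jZ_L·tanβl)
     = 79.5·(199 − j156)/(79.5 − j390)

Z_in ≈ 38.4 + j32.7 Ω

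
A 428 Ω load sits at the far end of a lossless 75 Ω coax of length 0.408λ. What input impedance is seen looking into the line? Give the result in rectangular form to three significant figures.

Z_in ≈ 41.1 + j104 Ω

βl = 2π × 0.408 = 147°
tan(βl) = tan(147°) = -0.652
Z_in = Z_0·(Z_L + jZ_0·tanβl)/(Z_0 + jZ_L·tanβl)
     = 75·(428 − j48.9)/(75 − j279)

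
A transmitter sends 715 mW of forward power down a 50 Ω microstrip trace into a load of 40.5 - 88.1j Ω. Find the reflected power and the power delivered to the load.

P_reflected ≈ 352 mW; P_delivered ≈ 363 mW

|Γ| = |(-9.5 − j88.1)/(90.5 − j88.1)| = 0.702
|Γ|² = 0.492
P_refl = |Γ|²·P_inc = 352 mW, P_del = (1 − |Γ|²)·P_inc = 363 mW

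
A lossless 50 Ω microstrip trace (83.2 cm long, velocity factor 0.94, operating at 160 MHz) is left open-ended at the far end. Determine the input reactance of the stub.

X_in ≈ 282 Ω (inductive)

λ = v/f = 0.94·c / 160 MHz = 1.76 m
βl = 2π·l/λ = 2π × 0.472 = 170°
tan(βl) = -0.177
For an open-ended stub, Z_in = −jZ_0·cot(βl) = −jZ_0/tan(βl)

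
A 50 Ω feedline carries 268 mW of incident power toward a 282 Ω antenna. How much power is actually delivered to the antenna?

Γ = (282 − 50)/(282 + 50) = 0.699
|Γ|² = 0.488
P_refl = |Γ|²·P_inc = 131 mW, P_del = (1 − |Γ|²)·P_inc = 137 mW

P_delivered ≈ 137 mW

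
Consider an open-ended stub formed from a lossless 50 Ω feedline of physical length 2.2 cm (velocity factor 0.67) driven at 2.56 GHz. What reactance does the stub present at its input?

λ = v/f = 0.67·c / 2.56 GHz = 0.0785 m
βl = 2π·l/λ = 2π × 0.28 = 101°
tan(βl) = -5.21
For an open-ended stub, Z_in = −jZ_0·cot(βl) = −jZ_0/tan(βl)

X_in ≈ 9.6 Ω (inductive)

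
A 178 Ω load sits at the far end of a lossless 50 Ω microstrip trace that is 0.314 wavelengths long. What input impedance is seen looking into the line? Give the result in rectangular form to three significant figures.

Z_in ≈ 16.4 + j19.3 Ω

βl = 2π × 0.314 = 113°
tan(βl) = tan(113°) = -2.35
Z_in = Z_0·(Z_L + jZ_0·tanβl)/(Z_0 + jZ_L·tanβl)
     = 50·(178 − j118)/(50 − j419)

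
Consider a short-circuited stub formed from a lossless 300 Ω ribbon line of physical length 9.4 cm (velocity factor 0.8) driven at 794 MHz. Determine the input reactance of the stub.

X_in ≈ -744 Ω (capacitive)

λ = v/f = 0.8·c / 794 MHz = 0.302 m
βl = 2π·l/λ = 2π × 0.311 = 112°
tan(βl) = -2.48
For a short-circuited stub, Z_in = jZ_0·tan(βl)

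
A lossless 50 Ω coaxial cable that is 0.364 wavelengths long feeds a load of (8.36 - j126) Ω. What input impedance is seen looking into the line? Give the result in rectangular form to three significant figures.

Z_in ≈ 5.35 + j96.3 Ω

βl = 2π × 0.364 = 131°
tan(βl) = tan(131°) = -1.15
Z_in = Z_0·(Z_L + jZ_0·tanβl)/(Z_0 + jZ_L·tanβl)
     = 50·(8.36 − j183)/(-94.7 − j9.6)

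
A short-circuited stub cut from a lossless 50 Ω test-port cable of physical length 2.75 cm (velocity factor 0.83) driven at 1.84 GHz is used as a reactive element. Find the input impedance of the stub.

λ = v/f = 0.83·c / 1.84 GHz = 0.135 m
βl = 2π·l/λ = 2π × 0.203 = 73.2°
tan(βl) = 3.3
For a short-circuited stub, Z_in = jZ_0·tan(βl)

Z_in ≈ +j165 Ω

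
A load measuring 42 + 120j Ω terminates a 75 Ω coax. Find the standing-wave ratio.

VSWR ≈ 6.77

Γ = (Z_L − Z_0)/(Z_L + Z_0) = (-33 + j120)/(117 + j120)
|Γ| = 124/168 = 0.743
VSWR = (1 + |Γ|)/(1 − |Γ|) = 1.74/0.257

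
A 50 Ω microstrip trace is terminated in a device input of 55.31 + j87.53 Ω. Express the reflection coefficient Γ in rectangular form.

Γ ≈ 0.438 + j0.467

Γ = (Z_L − Z_0)/(Z_L + Z_0) = (5.31 + j87.53)/(105.3 + j87.53)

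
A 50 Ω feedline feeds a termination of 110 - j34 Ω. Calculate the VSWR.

Γ = (Z_L − Z_0)/(Z_L + Z_0) = (60 − j34)/(160 − j34)
|Γ| = 69/164 = 0.422
VSWR = (1 + |Γ|)/(1 − |Γ|) = 1.42/0.578

VSWR ≈ 2.46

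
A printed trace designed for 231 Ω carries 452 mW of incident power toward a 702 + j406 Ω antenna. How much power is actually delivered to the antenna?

P_delivered ≈ 283 mW

|Γ| = |(471 + j406)/(933 + j406)| = 0.611
|Γ|² = 0.373
P_refl = |Γ|²·P_inc = 169 mW, P_del = (1 − |Γ|²)·P_inc = 283 mW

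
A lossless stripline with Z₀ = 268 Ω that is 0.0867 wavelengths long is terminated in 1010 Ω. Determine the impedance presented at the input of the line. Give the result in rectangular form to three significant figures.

Z_in ≈ 222 − j345 Ω

βl = 2π × 0.0867 = 31.2°
tan(βl) = tan(31.2°) = 0.606
Z_in = Z_0·(Z_L + jZ_0·tanβl)/(Z_0 + jZ_L·tanβl)
     = 268·(1010 + j162)/(268 + j612)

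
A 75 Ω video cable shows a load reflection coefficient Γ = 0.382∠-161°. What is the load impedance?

Z_L = Z_0·(1 + Γ)/(1 − Γ) = 75·(0.639 − j0.124)/(1.36 + j0.124)

Z_L ≈ 34.3 − j9.99 Ω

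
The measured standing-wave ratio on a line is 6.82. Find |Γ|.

|Γ| ≈ 0.744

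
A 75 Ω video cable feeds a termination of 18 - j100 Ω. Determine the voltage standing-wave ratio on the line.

Γ = (Z_L − Z_0)/(Z_L + Z_0) = (-57 − j100)/(93 − j100)
|Γ| = 115/137 = 0.843
VSWR = (1 + |Γ|)/(1 − |Γ|) = 1.84/0.157

VSWR ≈ 11.7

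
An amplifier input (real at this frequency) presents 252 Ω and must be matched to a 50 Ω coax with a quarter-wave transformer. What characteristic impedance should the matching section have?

Z_qwt = √(Z_0·R_L) = √(50 × 252) = √12600

Z_qwt ≈ 112 Ω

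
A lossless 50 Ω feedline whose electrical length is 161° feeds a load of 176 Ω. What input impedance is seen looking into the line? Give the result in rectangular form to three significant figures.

Z_in ≈ 79.7 + j79.4 Ω

tan(βl) = tan(161°) = -0.344
Z_in = Z_0·(Z_L + jZ_0·tanβl)/(Z_0 + jZ_L·tanβl)
     = 50·(176 − j17.2)/(50 − j60.6)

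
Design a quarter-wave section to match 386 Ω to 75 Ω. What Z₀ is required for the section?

Z_qwt = √(Z_0·R_L) = √(75 × 386) = √28950

Z_qwt ≈ 170 Ω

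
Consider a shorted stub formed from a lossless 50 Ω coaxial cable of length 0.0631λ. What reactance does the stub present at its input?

βl = 2π × 0.0631 = 22.7°
tan(βl) = 0.419
For a shorted stub, Z_in = jZ_0·tan(βl)

X_in ≈ 20.9 Ω (inductive)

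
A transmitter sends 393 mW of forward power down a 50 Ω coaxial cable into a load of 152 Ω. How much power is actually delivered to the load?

P_delivered ≈ 293 mW

Γ = (152 − 50)/(152 + 50) = 0.505
|Γ|² = 0.255
P_refl = |Γ|²·P_inc = 100 mW, P_del = (1 − |Γ|²)·P_inc = 293 mW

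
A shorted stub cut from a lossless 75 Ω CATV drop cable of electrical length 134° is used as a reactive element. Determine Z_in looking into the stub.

Z_in ≈ −j77.7 Ω

tan(βl) = -1.04
For a shorted stub, Z_in = jZ_0·tan(βl)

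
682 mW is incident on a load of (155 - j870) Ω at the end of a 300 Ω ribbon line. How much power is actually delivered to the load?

|Γ| = |(-145 − j870)/(455 − j870)| = 0.898
|Γ|² = 0.807
P_refl = |Γ|²·P_inc = 550 mW, P_del = (1 − |Γ|²)·P_inc = 132 mW

P_delivered ≈ 132 mW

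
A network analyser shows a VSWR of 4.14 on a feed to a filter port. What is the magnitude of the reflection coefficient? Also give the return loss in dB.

|Γ| ≈ 0.611; return loss ≈ 4.28 dB

|Γ| = (S − 1)/(S + 1) = (4.14 − 1)/(4.14 + 1) = 3.14/5.14
RL = −20·log₁₀|Γ| = −20·log₁₀(0.611)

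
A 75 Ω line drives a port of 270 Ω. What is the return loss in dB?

RL ≈ 4.96 dB

Γ = (270 − 75)/(270 + 75) = 0.565
RL = −20·log₁₀|Γ| = −20·log₁₀(0.565)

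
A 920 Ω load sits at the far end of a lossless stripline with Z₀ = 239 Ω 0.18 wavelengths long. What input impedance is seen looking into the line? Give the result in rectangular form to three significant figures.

βl = 2π × 0.18 = 64.8°
tan(βl) = tan(64.8°) = 2.13
Z_in = Z_0·(Z_L + jZ_0·tanβl)/(Z_0 + jZ_L·tanβl)
     = 239·(920 + j508)/(239 + j1960)

Z_in ≈ 74.7 − j103 Ω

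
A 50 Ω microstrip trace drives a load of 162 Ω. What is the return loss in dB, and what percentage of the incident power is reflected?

Γ = (162 − 50)/(162 + 50) = 0.528
RL = −20·log₁₀(0.528) = 5.54 dB
P_refl/P_inc = |Γ|² = 0.279

RL ≈ 5.54 dB; 27.9% of incident power reflected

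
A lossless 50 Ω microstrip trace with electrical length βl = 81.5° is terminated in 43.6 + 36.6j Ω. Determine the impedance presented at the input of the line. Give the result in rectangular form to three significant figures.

Z_in ≈ 40.5 − j34.5 Ω

tan(βl) = tan(81.5°) = 6.69
Z_in = Z_0·(Z_L + jZ_0·tanβl)/(Z_0 + jZ_L·tanβl)
     = 50·(43.6 + j371)/(-195 + j292)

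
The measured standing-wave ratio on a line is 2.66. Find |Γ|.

|Γ| ≈ 0.454

|Γ| = (S − 1)/(S + 1) = (2.66 − 1)/(2.66 + 1) = 1.66/3.66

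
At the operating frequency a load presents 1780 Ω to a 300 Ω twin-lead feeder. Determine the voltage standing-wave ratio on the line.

VSWR ≈ 5.93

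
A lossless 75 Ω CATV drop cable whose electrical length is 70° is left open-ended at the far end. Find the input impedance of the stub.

Z_in ≈ −j27.3 Ω

tan(βl) = 2.75
For an open-ended stub, Z_in = −jZ_0·cot(βl) = −jZ_0/tan(βl)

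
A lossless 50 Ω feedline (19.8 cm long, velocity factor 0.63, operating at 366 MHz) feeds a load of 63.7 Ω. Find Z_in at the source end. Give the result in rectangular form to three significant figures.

Z_in ≈ 49.8 + j12.1 Ω

λ = v/f = 0.63·c / 366 MHz = 0.516 m
βl = 2π·l/λ = 2π × 0.383 = 138°
tan(βl) = tan(138°) = -0.899
Z_in = Z_0·(Z_L + jZ_0·tanβl)/(Z_0 + jZ_L·tanβl)
     = 50·(63.7 − j45)/(50 − j57.3)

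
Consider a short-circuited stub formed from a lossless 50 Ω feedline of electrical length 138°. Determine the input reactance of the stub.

X_in ≈ -45 Ω (capacitive)

tan(βl) = -0.9
For a short-circuited stub, Z_in = jZ_0·tan(βl)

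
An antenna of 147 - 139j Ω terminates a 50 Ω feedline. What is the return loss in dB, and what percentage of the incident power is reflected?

Γ = (97 − j139)/(197 − j139), |Γ| = 0.703
RL = −20·log₁₀(0.703) = 3.06 dB
P_refl/P_inc = |Γ|² = 0.494

RL ≈ 3.06 dB; 49.4% of incident power reflected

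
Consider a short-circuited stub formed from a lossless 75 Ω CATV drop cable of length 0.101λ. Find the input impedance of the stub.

βl = 2π × 0.101 = 36.4°
tan(βl) = 0.736
For a short-circuited stub, Z_in = jZ_0·tan(βl)

Z_in ≈ +j55.2 Ω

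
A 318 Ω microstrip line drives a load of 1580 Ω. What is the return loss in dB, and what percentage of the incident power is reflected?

RL ≈ 3.54 dB; 44.2% of incident power reflected

Γ = (1580 − 318)/(1580 + 318) = 0.665
RL = −20·log₁₀(0.665) = 3.54 dB
P_refl/P_inc = |Γ|² = 0.442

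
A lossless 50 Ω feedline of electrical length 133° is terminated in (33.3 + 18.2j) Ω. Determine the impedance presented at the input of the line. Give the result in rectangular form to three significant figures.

tan(βl) = tan(133°) = -1.07
Z_in = Z_0·(Z_L + jZ_0·tanβl)/(Z_0 + jZ_L·tanβl)
     = 50·(33.3 − j35.4)/(69.5 − j35.7)

Z_in ≈ 29.3 − j10.4 Ω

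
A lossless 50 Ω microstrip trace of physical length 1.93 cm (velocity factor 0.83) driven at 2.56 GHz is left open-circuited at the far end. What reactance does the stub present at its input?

λ = v/f = 0.83·c / 2.56 GHz = 0.0973 m
βl = 2π·l/λ = 2π × 0.198 = 71.4°
tan(βl) = 2.98
For an open-circuited stub, Z_in = −jZ_0·cot(βl) = −jZ_0/tan(βl)

X_in ≈ -16.8 Ω (capacitive)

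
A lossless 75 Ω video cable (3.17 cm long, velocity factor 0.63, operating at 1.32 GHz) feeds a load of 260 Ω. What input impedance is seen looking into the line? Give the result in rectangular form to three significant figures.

Z_in ≈ 22.3 − j12.5 Ω

λ = v/f = 0.63·c / 1.32 GHz = 0.143 m
βl = 2π·l/λ = 2π × 0.221 = 79.7°
tan(βl) = tan(79.7°) = 5.5
Z_in = Z_0·(Z_L + jZ_0·tanβl)/(Z_0 + jZ_L·tanβl)
     = 75·(260 + j413)/(75 + j1430)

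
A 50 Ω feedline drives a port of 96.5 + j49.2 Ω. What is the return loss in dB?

RL ≈ 7.17 dB

Γ = (46.5 + j49.2)/(146.5 + j49.2), |Γ| = 0.438
RL = −20·log₁₀|Γ| = −20·log₁₀(0.438)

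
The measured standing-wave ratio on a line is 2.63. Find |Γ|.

|Γ| = (S − 1)/(S + 1) = (2.63 − 1)/(2.63 + 1) = 1.63/3.63

|Γ| ≈ 0.449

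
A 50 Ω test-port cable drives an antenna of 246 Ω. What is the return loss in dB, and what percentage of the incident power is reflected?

Γ = (246 − 50)/(246 + 50) = 0.662
RL = −20·log₁₀(0.662) = 3.58 dB
P_refl/P_inc = |Γ|² = 0.438

RL ≈ 3.58 dB; 43.8% of incident power reflected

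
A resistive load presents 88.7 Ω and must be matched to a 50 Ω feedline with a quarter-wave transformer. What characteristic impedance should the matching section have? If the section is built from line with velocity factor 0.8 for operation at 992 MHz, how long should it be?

Z_qwt = √(Z_0·R_L) = √(50 × 88.7) = √4435
λ = 0.8·c/f = 0.242 m, so l = λ/4 = 0.0605 m

Z_qwt ≈ 66.6 Ω; length ≈ 6.05 cm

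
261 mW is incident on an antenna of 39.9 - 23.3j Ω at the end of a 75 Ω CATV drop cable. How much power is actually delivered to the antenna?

|Γ| = |(-35.1 − j23.3)/(114.9 − j23.3)| = 0.359
|Γ|² = 0.129
P_refl = |Γ|²·P_inc = 33.7 mW, P_del = (1 − |Γ|²)·P_inc = 227 mW

P_delivered ≈ 227 mW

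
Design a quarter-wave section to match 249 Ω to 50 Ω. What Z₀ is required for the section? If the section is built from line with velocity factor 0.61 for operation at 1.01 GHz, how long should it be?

Z_qwt ≈ 112 Ω; length ≈ 4.53 cm

Z_qwt = √(Z_0·R_L) = √(50 × 249) = √12450
λ = 0.61·c/f = 0.181 m, so l = λ/4 = 0.0453 m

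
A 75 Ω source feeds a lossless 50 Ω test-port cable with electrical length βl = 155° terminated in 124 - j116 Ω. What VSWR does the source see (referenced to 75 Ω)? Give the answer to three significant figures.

tan(βl) = -0.466
Z_in = Z_0·(Z_L + jZ_0·tanβl)/(Z_0 + jZ_L·tanβl) = 112 + j115 Ω
Γ_s = (Z_in − Z_s)/(Z_in + Z_s) = (37.3 + j115)/(187 + j115), |Γ_s| = 0.551
VSWR = (1 + |Γ_s|)/(1 − |Γ_s|)

VSWR ≈ 3.45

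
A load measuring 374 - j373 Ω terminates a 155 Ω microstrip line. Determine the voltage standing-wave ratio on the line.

VSWR ≈ 5.03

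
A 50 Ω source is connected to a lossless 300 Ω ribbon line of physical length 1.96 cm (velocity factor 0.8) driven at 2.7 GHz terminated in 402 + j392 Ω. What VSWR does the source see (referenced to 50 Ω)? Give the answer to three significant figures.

VSWR ≈ 7.21

λ = v/f = 0.8·c / 2.7 GHz = 0.0889 m
βl = 2π·l/λ = 2π × 0.22 = 79.4°
tan(βl) = 5.33
Z_in = Z_0·(Z_L + jZ_0·tanβl)/(Z_0 + jZ_L·tanβl) = 137 − j170 Ω
Γ_s = (Z_in − Z_s)/(Z_in + Z_s) = (86.5 − j170)/(187 − j170), |Γ_s| = 0.756
VSWR = (1 + |Γ_s|)/(1 − |Γ_s|)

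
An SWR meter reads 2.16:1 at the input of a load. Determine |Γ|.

|Γ| = (S − 1)/(S + 1) = (2.16 − 1)/(2.16 + 1) = 1.16/3.16

|Γ| ≈ 0.367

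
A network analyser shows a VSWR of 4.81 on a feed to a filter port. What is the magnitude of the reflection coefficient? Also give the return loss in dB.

|Γ| = (S − 1)/(S + 1) = (4.81 − 1)/(4.81 + 1) = 3.81/5.81
RL = −20·log₁₀|Γ| = −20·log₁₀(0.656)

|Γ| ≈ 0.656; return loss ≈ 3.67 dB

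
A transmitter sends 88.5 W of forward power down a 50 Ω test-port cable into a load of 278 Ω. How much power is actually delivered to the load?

Γ = (278 − 50)/(278 + 50) = 0.695
|Γ|² = 0.483
P_refl = |Γ|²·P_inc = 42.8 W, P_del = (1 − |Γ|²)·P_inc = 45.7 W

P_delivered ≈ 45.7 W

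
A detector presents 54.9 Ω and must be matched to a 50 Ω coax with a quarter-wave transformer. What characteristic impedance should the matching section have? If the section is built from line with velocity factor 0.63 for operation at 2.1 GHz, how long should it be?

Z_qwt ≈ 52.4 Ω; length ≈ 2.25 cm

Z_qwt = √(Z_0·R_L) = √(50 × 54.9) = √2745
λ = 0.63·c/f = 0.09 m, so l = λ/4 = 0.0225 m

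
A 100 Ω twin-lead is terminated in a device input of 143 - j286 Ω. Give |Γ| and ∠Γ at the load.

Γ ≈ 0.771 ∠ -31.8°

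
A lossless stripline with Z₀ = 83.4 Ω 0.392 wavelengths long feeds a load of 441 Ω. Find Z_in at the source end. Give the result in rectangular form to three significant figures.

βl = 2π × 0.392 = 141°
tan(βl) = tan(141°) = -0.806
Z_in = Z_0·(Z_L + jZ_0·tanβl)/(Z_0 + jZ_L·tanβl)
     = 83.4·(441 − j67.2)/(83.4 − j356)

Z_in ≈ 37.9 + j94.5 Ω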